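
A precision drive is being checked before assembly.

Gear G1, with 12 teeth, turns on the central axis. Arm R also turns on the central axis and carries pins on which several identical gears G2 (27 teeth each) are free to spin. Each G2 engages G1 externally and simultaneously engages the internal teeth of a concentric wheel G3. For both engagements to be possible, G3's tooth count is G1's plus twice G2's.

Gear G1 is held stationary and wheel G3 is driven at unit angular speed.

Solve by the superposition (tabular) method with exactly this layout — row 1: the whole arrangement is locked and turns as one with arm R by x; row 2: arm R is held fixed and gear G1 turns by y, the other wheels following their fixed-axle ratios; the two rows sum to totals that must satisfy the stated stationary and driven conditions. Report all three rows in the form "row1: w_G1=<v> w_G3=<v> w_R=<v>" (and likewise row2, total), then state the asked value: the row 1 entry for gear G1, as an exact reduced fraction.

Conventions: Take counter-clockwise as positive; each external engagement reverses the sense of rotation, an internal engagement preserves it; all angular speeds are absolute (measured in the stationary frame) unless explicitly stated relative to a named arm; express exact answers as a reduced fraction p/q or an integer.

planetary set (12T centre, 27T on arm, 66T internal) — Willis relation
row 1: whole set turns with the arm by x
superposition row 2 [arm held]: sun y, ring −(12/66)·y, arm 0
boundary: total ω_sun = x + y = 0 and total ω_ring = x − (12/66)·y = 1  ⇒  y = -11/13, x = 11/13
row 2 ring = −(12/66)·(-11/13) = 2/13
totals (row 1 + row 2): sun 11/13 + (-11/13) = 0, ring 11/13 + 2/13 = 1, arm 11/13 + 0 = 11/13
asked cell (row1, sun) = 11/13

row1: w_G1=11/13 w_G3=11/13 w_R=11/13
row2: w_G1=-11/13 w_G3=2/13 w_R=0
total: w_G1=0 w_G3=1 w_R=11/13
asked value: 11/13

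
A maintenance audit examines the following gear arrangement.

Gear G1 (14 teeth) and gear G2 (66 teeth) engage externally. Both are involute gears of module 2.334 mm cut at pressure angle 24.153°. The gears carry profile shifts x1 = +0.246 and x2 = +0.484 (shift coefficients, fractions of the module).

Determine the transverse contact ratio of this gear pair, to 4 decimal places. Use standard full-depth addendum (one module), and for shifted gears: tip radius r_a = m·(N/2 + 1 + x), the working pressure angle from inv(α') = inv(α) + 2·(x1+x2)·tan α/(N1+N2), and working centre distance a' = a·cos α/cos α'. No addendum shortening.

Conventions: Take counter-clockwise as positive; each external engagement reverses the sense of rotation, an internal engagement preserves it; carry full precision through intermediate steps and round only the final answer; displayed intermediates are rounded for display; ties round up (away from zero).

1.3990

recognized (one external pair, fixed centres): single-mesh tooth geometry, m = 2.334, N1 = 14, N2 = 66
base radii: r_b1 = 14.907707, r_b2 = 70.279192
tip radii: r_a1 = 19.246164, r_a2 = 80.485656
inv(α') = inv(24.153°) + 2·(+0.246+0.484)·tan α/(14+66) = 0.03506671  ⇒  α' = 26.26653°
a' = a·cos α / cos α' = 93.3600·cos 24.153°/cos 26.26653° = 94.995666
action lengths: √(r_a1²−r_b1²) = 12.172719, √(r_a2²−r_b2²) = 39.227236
base pitch p_b = π·m·cos α = 6.690563
CR = (12.172719 + 39.227236 − 94.995666·sin 26.26653°)/6.690563 = 1.398966
contact ratio ≈ 1.3990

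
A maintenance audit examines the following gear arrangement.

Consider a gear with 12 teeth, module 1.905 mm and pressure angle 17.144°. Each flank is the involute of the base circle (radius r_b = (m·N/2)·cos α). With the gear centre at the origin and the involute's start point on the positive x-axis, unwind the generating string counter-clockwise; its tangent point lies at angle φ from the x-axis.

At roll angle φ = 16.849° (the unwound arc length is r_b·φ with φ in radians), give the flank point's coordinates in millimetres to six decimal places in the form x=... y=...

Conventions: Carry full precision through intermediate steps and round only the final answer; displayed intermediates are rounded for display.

x=11.384228 y=0.091787

topology: single-mesh involute geometry — m = 1.905, N = 12
pitch radius r_p = m·N/2 = 1.905·12/2 = 11.430000
base radius r_b = r_p·cos α = 11.430000·cos 17.144° = 10.922130
roll angle φ = 16.849° = 0.29407053 rad
x = r_b·(cos φ + φ·sin φ) = 11.384228
y = r_b·(sin φ − φ·cos φ) = 0.091787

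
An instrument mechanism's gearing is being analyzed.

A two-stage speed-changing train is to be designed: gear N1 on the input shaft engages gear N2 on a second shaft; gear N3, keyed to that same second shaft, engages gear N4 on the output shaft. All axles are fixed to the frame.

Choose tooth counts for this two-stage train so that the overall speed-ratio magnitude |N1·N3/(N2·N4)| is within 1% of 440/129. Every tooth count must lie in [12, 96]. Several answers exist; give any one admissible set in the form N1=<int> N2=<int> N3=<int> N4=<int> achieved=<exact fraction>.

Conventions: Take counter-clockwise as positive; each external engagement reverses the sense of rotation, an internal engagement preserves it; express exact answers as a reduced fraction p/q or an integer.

class = fixed-axis compound train [2-stage, 440/129 wanted]
target = 440/129 in lowest terms: an exact hit needs N1·N3 = k·440 and N2·N4 = k·129 for one integer k, every count in [12, 96]; additionally prefer no 1:1 stage (N1 ≠ N2, N3 ≠ N4)
k = 1…3: no 1:1-free in-range split of k·440 and k·129 into factor pairs; take k = 4
k = 4: N1·N3 = 1760 = 20·88, N2·N4 = 516 = 12·43
achieved = 20·88/(12·43) = 440/129; |achieved − target| = 0 ≤ 22/645 ✓

N1=20 N2=12 N3=88 N4=43 achieved=440/129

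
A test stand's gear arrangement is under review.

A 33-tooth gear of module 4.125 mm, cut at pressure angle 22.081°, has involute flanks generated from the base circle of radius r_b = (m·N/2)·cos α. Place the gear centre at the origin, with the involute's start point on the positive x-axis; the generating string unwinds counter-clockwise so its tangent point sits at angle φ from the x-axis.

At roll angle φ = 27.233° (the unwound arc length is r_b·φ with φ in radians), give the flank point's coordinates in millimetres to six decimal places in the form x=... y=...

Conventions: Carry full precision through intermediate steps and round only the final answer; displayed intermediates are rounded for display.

single-mesh involute tooth geometry (33T wheel at module 4.125)
pitch radius r_p = m·N/2 = 4.125·33/2 = 68.062500
base radius r_b = r_p·cos α = 68.062500·cos 22.081° = 63.070343
roll angle φ = 27.233° = 0.47530552 rad
x = r_b·(cos φ + φ·sin φ) = 69.797272
y = r_b·(sin φ − φ·cos φ) = 2.206883

x=69.797272 y=2.206883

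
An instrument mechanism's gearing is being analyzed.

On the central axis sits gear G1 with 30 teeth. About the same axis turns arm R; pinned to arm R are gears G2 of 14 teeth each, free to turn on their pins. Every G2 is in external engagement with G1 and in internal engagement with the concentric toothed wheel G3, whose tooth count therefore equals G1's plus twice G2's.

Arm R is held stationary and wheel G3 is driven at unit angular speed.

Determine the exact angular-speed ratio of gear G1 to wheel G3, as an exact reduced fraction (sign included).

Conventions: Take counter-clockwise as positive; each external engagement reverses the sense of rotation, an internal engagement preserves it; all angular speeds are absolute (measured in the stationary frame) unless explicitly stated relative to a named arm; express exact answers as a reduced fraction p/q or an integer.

-29/15

planetary set (30T centre, 14T on arm, 58T internal) — Willis relation
ring teeth: 30 + 2·14 = 58
30(ω_sun−ω_arm) = −58(ω_ring−ω_arm),  ω_arm = 0, ω_ring = 1
ω_sun = 0 − (58/30)(1−0) = -29/15
ω_out/ω_in = -29/15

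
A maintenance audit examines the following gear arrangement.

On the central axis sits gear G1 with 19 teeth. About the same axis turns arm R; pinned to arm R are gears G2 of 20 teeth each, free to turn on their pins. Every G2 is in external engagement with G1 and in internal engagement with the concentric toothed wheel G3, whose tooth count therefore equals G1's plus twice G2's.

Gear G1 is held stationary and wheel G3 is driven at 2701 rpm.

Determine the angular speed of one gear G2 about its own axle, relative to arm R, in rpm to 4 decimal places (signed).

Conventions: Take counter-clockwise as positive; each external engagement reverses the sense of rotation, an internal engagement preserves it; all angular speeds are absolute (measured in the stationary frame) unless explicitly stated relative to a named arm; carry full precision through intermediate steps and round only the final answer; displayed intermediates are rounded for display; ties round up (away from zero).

class = planetary set [G3 = 19+2·20 = 59; Willis about the carrier]
normalise by the input: solve with ω_ring = 1, then scale by 2701 rpm
ring teeth: 19 + 2·20 = 59
19(ω_sun−ω_arm) = −59(ω_ring−ω_arm),  ω_sun = 0, ω_ring = 1
19(0−ω_arm) = −59(1−ω_arm)  ⇒  78·ω_arm = 59  ⇒  ω_arm = 59/78
sun–planet mesh: 19·(0−59/78) = −20·(ω_p−ω_arm)  ⇒  ω_p−ω_arm = 1121/1560
scale: ω_p−ω_arm = 1121/1560 × 2701 rpm = +1940.9109 rpm

+1940.9109 rpm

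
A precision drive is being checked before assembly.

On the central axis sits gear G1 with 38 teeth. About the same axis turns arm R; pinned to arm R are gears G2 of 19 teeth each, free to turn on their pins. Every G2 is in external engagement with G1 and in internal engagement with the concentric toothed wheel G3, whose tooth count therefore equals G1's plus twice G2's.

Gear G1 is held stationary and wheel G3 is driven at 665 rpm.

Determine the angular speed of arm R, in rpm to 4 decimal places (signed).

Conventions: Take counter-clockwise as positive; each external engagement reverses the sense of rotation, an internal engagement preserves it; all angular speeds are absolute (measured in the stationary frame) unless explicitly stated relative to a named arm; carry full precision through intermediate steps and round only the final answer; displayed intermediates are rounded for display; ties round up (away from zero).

class = planetary set [G3 = 38+2·19 = 76; Willis about the carrier]
normalise by the input: solve with ω_ring = 1, then scale by 665 rpm
ring teeth: 38 + 2·19 = 76
38(ω_sun−ω_arm) = −76(ω_ring−ω_arm),  ω_sun = 0, ω_ring = 1
38(0−ω_arm) = −76(1−ω_arm)  ⇒  114·ω_arm = 76  ⇒  ω_arm = 2/3
scale: ω_arm = 2/3 × 665 rpm = +443.3333 rpm

+443.3333 rpm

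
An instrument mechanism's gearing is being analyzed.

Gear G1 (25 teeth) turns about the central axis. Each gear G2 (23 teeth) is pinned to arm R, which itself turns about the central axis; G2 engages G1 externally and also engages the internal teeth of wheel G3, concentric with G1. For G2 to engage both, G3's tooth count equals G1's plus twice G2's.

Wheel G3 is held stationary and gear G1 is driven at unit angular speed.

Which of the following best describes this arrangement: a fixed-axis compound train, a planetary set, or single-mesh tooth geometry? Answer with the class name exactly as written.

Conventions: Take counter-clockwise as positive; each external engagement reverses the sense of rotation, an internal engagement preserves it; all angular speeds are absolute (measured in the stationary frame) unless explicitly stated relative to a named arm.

planetary set

topology: planetary set — G1 25T / G2 23T / G3 71T, arm = carrier (Willis)
classification: planetary set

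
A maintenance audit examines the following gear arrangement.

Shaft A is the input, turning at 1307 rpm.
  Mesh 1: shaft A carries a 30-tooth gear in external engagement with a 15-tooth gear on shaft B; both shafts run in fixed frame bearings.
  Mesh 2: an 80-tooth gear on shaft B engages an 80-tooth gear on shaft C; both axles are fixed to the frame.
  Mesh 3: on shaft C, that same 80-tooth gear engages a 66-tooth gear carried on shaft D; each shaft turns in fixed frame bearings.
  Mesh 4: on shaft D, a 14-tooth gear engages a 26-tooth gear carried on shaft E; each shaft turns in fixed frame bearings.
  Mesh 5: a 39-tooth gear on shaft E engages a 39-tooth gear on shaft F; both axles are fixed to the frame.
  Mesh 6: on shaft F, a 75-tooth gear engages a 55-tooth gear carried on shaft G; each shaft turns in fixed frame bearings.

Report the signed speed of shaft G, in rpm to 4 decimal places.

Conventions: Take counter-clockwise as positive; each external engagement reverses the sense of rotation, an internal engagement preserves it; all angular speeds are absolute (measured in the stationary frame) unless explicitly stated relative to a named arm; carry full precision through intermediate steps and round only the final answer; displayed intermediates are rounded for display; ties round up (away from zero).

6-mesh fixed-axis compound train (all bearings frame-fixed)
mesh 1 [30T→15T]: ω = 1307.0000×30/15 = 2614.0000 rpm, sense flips to −
mesh 2 [80T→80T]: ω = 2614.0000×80/80 = 2614.0000 rpm, sense flips to +
mesh 3 [80T→66T]: ω = 2614.0000×80/66 = 3168.4848 rpm, sense flips to −
mesh 4 [14T→26T]: ω = 3168.4848×14/26 = 1706.1072 rpm, sense flips to +
mesh 5 [39T→39T]: ω = 1706.1072×39/39 = 1706.1072 rpm, sense flips to −
mesh 6 [75T→55T]: ω = 1706.1072×75/55 = 2326.5099 rpm, sense flips to +
signed output speed = +2326.5099 rpm

+2326.5099 rpm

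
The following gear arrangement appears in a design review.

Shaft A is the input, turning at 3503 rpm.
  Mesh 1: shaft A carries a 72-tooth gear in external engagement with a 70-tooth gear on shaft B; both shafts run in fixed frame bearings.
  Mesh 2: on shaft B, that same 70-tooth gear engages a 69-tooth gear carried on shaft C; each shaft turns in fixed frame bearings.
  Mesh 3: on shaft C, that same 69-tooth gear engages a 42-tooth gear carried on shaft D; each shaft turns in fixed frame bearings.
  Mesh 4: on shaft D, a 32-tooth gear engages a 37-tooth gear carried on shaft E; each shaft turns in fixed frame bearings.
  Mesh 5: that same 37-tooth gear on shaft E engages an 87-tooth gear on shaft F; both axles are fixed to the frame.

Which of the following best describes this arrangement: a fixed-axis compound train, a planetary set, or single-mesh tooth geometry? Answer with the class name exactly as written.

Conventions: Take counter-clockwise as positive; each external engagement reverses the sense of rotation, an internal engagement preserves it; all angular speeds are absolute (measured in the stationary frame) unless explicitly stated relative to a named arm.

fixed-axis compound train

5-mesh fixed-axis compound train (all bearings frame-fixed)
classification: fixed-axis compound train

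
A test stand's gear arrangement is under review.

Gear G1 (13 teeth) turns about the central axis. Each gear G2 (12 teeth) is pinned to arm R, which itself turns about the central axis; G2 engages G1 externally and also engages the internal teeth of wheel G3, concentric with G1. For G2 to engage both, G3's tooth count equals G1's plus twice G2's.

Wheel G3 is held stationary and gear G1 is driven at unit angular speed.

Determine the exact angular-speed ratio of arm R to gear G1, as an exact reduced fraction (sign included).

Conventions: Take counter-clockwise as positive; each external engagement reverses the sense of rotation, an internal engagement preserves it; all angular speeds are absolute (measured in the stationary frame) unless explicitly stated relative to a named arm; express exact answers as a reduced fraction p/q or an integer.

planetary set (13T centre, 12T on arm, 37T internal) — Willis relation
ring teeth: 13 + 2·12 = 37
13(ω_sun−ω_arm) = −37(ω_ring−ω_arm),  ω_ring = 0, ω_sun = 1
13(1−ω_arm) = −37(0−ω_arm)  ⇒  50·ω_arm = 13  ⇒  ω_arm = 13/50
ω_out/ω_in = 13/50

13/50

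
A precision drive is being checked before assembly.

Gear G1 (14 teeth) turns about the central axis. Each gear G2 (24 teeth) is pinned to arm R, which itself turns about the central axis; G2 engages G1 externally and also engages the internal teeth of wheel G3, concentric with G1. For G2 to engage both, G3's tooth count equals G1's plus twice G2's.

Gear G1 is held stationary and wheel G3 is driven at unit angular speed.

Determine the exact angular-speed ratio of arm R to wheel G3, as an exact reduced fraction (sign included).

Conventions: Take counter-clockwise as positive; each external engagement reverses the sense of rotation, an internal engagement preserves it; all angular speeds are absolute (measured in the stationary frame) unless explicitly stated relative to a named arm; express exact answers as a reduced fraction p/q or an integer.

planetary set (14T centre, 24T on arm, 62T internal) — Willis relation
ring teeth: 14 + 2·24 = 62
14(ω_sun−ω_arm) = −62(ω_ring−ω_arm),  ω_sun = 0, ω_ring = 1
14(0−ω_arm) = −62(1−ω_arm)  ⇒  76·ω_arm = 62  ⇒  ω_arm = 31/38
ω_out/ω_in = 31/38

31/38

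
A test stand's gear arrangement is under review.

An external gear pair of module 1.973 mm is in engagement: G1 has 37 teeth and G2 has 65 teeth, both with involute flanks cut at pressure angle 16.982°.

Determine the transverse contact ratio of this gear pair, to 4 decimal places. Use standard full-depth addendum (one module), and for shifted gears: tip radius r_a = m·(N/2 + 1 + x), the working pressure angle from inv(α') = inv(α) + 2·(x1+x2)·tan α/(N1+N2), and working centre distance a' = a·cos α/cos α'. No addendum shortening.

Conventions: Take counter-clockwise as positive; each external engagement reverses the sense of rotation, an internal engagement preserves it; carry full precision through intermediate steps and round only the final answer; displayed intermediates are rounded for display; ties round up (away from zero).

class = single-mesh tooth geometry [involute pair 37T × 65T, m = 1.973]
base radii: r_b1 = 34.908953, r_b2 = 61.326538
tip radii: r_a1 = 38.473500, r_a2 = 66.095500
no profile shift: α' = α, a' = a
action lengths: √(r_a1²−r_b1²) = 16.173287, √(r_a2²−r_b2²) = 24.650980
base pitch p_b = π·m·cos α = 5.928092
CR = (16.173287 + 24.650980 − 100.623000·sin 16.98200°)/5.928092 = 1.928982
contact ratio ≈ 1.9290

1.9290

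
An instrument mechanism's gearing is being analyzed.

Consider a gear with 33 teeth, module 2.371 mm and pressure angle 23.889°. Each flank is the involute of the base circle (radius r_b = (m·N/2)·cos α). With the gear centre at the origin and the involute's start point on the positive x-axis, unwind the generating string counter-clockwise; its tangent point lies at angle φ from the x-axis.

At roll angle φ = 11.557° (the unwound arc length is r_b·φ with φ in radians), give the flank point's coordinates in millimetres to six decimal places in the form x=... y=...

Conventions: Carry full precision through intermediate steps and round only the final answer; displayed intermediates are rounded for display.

x=36.490313 y=0.097454

single-mesh involute tooth geometry (33T wheel at module 2.371)
pitch radius r_p = m·N/2 = 2.371·33/2 = 39.121500
base radius r_b = r_p·cos α = 39.121500·cos 23.889° = 35.770028
roll angle φ = 11.557° = 0.20170770 rad
x = r_b·(cos φ + φ·sin φ) = 36.490313
y = r_b·(sin φ − φ·cos φ) = 0.097454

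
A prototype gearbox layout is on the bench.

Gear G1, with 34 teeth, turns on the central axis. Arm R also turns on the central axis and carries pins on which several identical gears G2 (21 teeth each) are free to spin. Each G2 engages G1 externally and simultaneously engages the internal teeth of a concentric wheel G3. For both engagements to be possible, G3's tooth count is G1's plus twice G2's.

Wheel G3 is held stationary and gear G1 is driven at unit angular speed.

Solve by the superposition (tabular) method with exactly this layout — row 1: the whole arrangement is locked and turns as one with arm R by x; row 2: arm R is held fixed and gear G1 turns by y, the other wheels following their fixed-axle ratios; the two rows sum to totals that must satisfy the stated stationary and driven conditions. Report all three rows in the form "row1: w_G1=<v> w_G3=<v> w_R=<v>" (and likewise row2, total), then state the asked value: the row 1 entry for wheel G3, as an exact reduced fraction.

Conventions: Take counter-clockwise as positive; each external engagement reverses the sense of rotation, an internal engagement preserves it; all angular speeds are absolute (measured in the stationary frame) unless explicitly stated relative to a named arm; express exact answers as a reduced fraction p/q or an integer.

planetary set (34T centre, 21T on arm, 76T internal) — Willis relation
superposition row 1 [locked train]: every member turns x
row 2 (arm held, sun turns y): ω_ring = −(34/76)·y, ω_arm = 0
boundary: total ω_ring = x − (34/76)·y = 0 and total ω_sun = x + y = 1  ⇒  y = 38/55, x = 17/55
row 2 ring = −(34/76)·38/55 = -17/55
totals (row 1 + row 2): sun 17/55 + 38/55 = 1, ring 17/55 + (-17/55) = 0, arm 17/55 + 0 = 17/55
asked cell (row1, ring) = 17/55

row1: w_G1=17/55 w_G3=17/55 w_R=17/55
row2: w_G1=38/55 w_G3=-17/55 w_R=0
total: w_G1=1 w_G3=0 w_R=17/55
asked value: 17/55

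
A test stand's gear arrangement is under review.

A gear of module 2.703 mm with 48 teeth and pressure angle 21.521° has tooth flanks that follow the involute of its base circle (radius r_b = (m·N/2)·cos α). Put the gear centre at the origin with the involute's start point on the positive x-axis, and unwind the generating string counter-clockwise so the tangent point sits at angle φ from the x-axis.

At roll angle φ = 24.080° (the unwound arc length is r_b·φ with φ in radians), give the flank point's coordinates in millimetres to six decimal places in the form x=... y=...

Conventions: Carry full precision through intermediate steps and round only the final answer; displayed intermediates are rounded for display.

class = single-mesh tooth geometry [base-circle involute, m = 2.703, 48T]
pitch radius r_p = m·N/2 = 2.703·48/2 = 64.872000
base radius r_b = r_p·cos α = 64.872000·cos 21.521° = 60.349330
roll angle φ = 24.080° = 0.42027528 rad
x = r_b·(cos φ + φ·sin φ) = 65.446068
y = r_b·(sin φ − φ·cos φ) = 1.467109

x=65.446068 y=1.467109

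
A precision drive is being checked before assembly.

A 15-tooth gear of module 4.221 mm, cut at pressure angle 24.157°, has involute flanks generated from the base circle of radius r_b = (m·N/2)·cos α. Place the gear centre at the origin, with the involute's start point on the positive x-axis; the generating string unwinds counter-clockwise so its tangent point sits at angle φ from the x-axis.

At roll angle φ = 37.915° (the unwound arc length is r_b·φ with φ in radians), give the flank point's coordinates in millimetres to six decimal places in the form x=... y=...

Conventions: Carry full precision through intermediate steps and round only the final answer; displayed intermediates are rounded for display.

single-mesh involute tooth geometry (15T wheel at module 4.221)
pitch radius r_p = m·N/2 = 4.221·15/2 = 31.657500
base radius r_b = r_p·cos α = 31.657500·cos 24.157° = 28.885174
roll angle φ = 37.915° = 0.66174159 rad
x = r_b·(cos φ + φ·sin φ) = 34.533900
y = r_b·(sin φ − φ·cos φ) = 2.669812

x=34.533900 y=2.669812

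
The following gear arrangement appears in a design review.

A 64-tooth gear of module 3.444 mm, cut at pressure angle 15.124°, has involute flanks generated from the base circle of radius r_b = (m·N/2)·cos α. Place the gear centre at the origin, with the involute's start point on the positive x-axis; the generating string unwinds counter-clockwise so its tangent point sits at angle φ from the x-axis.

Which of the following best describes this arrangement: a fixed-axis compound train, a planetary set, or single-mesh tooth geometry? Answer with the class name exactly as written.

single-mesh tooth geometry

recognized (one wheel, involute flank): single-mesh tooth geometry, m = 3.444, N = 64
classification: single-mesh tooth geometry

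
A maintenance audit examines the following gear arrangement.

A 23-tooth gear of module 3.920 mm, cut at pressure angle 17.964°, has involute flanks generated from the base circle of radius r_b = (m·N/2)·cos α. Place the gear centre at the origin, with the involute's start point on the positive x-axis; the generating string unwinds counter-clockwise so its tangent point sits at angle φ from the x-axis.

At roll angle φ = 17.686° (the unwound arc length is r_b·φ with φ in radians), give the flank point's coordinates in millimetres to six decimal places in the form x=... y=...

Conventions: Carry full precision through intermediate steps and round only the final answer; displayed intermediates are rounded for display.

class = single-mesh tooth geometry [base-circle involute, m = 3.920, 23T]
pitch radius r_p = m·N/2 = 3.920·23/2 = 45.080000
base radius r_b = r_p·cos α = 45.080000·cos 17.964° = 42.882372
roll angle φ = 17.686° = 0.30867893 rad
x = r_b·(cos φ + φ·sin φ) = 44.876938
y = r_b·(sin φ − φ·cos φ) = 0.416423

x=44.876938 y=0.416423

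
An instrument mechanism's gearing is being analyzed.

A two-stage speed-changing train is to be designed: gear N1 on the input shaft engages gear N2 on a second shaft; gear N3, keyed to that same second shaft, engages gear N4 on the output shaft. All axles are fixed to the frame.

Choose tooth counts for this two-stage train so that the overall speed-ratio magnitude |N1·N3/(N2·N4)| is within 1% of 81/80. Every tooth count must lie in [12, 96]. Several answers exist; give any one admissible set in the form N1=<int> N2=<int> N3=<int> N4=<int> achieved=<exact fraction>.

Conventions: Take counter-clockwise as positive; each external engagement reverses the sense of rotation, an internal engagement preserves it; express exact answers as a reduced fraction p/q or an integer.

topology: fixed-axis compound train — 2 stages, target 81/80
target = 81/80 in lowest terms: an exact hit needs N1·N3 = k·81 and N2·N4 = k·80 for one integer k, every count in [12, 96]; additionally prefer no 1:1 stage (N1 ≠ N2, N3 ≠ N4)
k = 1…3: no 1:1-free in-range split of k·81 and k·80 into factor pairs; take k = 4
k = 4: N1·N3 = 324 = 12·27, N2·N4 = 320 = 16·20
achieved = 12·27/(16·20) = 81/80; |achieved − target| = 0 ≤ 81/8000 ✓

N1=12 N2=16 N3=27 N4=20 achieved=81/80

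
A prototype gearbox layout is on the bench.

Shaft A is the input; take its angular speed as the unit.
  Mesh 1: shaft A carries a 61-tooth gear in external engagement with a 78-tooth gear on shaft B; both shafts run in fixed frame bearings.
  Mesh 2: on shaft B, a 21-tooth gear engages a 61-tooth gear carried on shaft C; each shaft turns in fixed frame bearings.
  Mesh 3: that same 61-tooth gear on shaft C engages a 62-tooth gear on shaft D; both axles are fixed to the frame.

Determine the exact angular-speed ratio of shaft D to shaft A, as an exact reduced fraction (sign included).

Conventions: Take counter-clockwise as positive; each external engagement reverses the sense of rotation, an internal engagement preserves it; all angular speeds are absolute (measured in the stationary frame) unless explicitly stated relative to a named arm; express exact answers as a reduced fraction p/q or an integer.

class = fixed-axis compound train [3 meshes; 3 ratios multiply, 3 sense flips]
mesh 1 [61T→78T]: running ratio 61/78, sense −
mesh 2 [21T→61T]: running ratio 7/26, sense +
mesh 3 [61T→62T]: running ratio 427/1612, sense −
ω_out/ω_in = -427/1612

-427/1612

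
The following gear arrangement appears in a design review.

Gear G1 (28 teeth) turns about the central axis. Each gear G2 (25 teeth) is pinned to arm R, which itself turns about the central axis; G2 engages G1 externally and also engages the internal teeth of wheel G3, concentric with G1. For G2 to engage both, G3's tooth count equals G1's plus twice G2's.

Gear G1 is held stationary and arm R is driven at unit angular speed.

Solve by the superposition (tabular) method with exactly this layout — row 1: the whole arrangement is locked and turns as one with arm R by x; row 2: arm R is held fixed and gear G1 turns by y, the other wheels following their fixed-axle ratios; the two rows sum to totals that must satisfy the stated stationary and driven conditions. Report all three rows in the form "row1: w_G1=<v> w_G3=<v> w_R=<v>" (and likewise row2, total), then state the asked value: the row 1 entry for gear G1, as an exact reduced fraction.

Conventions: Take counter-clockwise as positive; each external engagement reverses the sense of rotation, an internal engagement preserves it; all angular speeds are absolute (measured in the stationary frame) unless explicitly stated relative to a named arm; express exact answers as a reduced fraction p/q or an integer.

planetary set (28T centre, 25T on arm, 78T internal) — Willis relation
row 1 — lock + rotate with arm: ω_sun = ω_ring = ω_arm = x
row 2: sun turns y, ring = −(28/78)·y, arm 0
boundary: total ω_sun = x + y = 0 and total ω_arm = x = 1  ⇒  y = -1, x = 1
row 2 ring = −(28/78)·(-1) = 14/39
totals (row 1 + row 2): sun 1 + (-1) = 0, ring 1 + 14/39 = 53/39, arm 1 + 0 = 1
asked cell (row1, sun) = 1

row1: w_G1=1 w_G3=1 w_R=1
row2: w_G1=-1 w_G3=14/39 w_R=0
total: w_G1=0 w_G3=53/39 w_R=1
asked value: 1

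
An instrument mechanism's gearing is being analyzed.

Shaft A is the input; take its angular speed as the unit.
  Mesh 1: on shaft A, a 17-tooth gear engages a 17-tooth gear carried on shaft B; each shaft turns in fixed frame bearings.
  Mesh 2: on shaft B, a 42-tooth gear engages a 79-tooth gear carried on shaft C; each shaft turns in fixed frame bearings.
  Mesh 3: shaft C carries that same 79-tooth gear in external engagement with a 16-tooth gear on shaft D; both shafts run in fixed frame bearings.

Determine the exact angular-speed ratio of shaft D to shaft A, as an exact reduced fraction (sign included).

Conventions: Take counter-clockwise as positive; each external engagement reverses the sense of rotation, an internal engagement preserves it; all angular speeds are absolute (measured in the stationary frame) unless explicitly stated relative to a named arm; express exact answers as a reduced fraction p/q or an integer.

-21/8

class = fixed-axis compound train [3 meshes; 3 ratios multiply, 3 sense flips]
mesh 1 [17T→17T]: running ratio 1, sense −
mesh 2 [42T→79T]: running ratio 42/79, sense +
mesh 3 [79T→16T]: running ratio 21/8, sense −
ω_out/ω_in = -21/8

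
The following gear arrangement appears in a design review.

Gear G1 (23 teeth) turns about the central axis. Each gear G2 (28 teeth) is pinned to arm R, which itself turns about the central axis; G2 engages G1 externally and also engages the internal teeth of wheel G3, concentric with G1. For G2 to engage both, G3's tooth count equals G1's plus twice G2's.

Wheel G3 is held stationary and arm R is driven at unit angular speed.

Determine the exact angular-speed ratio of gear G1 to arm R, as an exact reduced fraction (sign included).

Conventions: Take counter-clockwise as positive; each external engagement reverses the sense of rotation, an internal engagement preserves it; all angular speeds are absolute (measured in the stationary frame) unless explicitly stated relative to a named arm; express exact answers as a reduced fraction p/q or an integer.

102/23

class = planetary set [G3 = 23+2·28 = 79; Willis about the carrier]
ring teeth: 23 + 2·28 = 79
23(ω_sun−ω_arm) = −79(ω_ring−ω_arm),  ω_ring = 0, ω_arm = 1
ω_sun = 1 − (79/23)(0−1) = 102/23
ω_out/ω_in = 102/23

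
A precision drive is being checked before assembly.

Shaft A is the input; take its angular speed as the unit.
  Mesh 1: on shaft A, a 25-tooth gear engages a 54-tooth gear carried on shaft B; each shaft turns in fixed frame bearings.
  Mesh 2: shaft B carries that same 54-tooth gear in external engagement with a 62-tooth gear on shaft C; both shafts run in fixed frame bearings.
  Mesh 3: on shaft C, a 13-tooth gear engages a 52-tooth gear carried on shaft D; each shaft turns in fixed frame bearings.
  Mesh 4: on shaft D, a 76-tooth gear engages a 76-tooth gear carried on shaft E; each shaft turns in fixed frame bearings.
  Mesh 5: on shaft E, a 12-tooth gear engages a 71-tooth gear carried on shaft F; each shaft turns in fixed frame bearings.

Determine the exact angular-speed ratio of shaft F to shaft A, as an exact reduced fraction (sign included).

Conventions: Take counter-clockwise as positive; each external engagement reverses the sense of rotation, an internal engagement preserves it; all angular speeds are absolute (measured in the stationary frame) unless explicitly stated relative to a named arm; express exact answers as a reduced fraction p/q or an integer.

-75/4402

class = fixed-axis compound train [5 meshes; 5 ratios multiply, 5 sense flips]
mesh 1 [25T→54T]: running ratio 25/54, sense −
mesh 2 [54T→62T]: running ratio 25/62, sense +
mesh 3 [13T→52T]: running ratio 25/248, sense −
mesh 4 [76T→76T]: running ratio 25/248, sense +
mesh 5 [12T→71T]: running ratio 75/4402, sense −
ω_out/ω_in = -75/4402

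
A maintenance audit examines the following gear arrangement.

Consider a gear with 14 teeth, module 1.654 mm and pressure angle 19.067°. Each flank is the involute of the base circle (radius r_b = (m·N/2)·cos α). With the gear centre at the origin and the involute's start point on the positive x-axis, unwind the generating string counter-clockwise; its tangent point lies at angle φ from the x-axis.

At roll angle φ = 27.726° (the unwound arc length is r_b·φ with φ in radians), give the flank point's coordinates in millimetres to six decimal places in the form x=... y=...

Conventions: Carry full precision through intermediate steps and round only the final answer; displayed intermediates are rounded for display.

recognized (one wheel, involute flank): single-mesh tooth geometry, m = 1.654, N = 14
pitch radius r_p = m·N/2 = 1.654·14/2 = 11.578000
base radius r_b = r_p·cos α = 11.578000·cos 19.067° = 10.942799
roll angle φ = 27.726° = 0.48390999 rad
x = r_b·(cos φ + φ·sin φ) = 12.149994
y = r_b·(sin φ − φ·cos φ) = 0.403735

x=12.149994 y=0.403735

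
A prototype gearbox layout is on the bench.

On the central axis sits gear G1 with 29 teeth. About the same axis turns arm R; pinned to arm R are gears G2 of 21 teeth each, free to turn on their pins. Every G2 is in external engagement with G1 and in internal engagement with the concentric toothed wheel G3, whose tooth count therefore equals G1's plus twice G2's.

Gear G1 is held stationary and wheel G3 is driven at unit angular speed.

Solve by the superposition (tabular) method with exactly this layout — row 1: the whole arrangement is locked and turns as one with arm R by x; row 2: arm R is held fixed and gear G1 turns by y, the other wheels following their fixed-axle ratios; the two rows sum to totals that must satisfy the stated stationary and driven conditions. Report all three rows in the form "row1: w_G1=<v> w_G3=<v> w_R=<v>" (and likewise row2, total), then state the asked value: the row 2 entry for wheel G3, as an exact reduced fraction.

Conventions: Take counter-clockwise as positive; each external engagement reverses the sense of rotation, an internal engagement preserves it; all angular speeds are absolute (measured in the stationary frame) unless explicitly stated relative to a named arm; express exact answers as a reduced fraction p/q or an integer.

recognized (axles ride arm R): planetary set, 29/21/71 teeth
superposition row 1 [locked train]: every member turns x
row 2 (arm held, sun turns y): ω_ring = −(29/71)·y, ω_arm = 0
boundary: total ω_sun = x + y = 0 and total ω_ring = x − (29/71)·y = 1  ⇒  y = -71/100, x = 71/100
row 2 ring = −(29/71)·(-71/100) = 29/100
totals (row 1 + row 2): sun 71/100 + (-71/100) = 0, ring 71/100 + 29/100 = 1, arm 71/100 + 0 = 71/100
asked cell (row2, ring) = 29/100

row1: w_G1=71/100 w_G3=71/100 w_R=71/100
row2: w_G1=-71/100 w_G3=29/100 w_R=0
total: w_G1=0 w_G3=1 w_R=71/100
asked value: 29/100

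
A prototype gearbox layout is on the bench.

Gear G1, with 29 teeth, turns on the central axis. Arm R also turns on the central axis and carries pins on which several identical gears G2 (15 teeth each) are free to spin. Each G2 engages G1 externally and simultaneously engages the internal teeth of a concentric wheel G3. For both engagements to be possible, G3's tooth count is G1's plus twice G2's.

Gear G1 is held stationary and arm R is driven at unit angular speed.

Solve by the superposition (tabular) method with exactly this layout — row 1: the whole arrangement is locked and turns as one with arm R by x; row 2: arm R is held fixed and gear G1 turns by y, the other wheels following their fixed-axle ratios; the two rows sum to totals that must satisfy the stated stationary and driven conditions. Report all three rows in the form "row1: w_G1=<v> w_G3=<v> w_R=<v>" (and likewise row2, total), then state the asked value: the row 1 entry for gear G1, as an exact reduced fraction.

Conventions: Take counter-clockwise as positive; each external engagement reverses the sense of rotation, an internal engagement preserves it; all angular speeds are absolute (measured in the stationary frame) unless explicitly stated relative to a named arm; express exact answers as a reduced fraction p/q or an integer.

row1: w_G1=1 w_G3=1 w_R=1
row2: w_G1=-1 w_G3=29/59 w_R=0
total: w_G1=0 w_G3=88/59 w_R=1
asked value: 1

topology: planetary set — G1 29T / G2 15T / G3 59T, arm = carrier (Willis)
row 1 (train locked, turned with arm): all members turn x
row 2: sun turns y, ring = −(29/59)·y, arm 0
boundary: total ω_sun = x + y = 0 and total ω_arm = x = 1  ⇒  y = -1, x = 1
row 2 ring = −(29/59)·(-1) = 29/59
totals (row 1 + row 2): sun 1 + (-1) = 0, ring 1 + 29/59 = 88/59, arm 1 + 0 = 1
asked cell (row1, sun) = 1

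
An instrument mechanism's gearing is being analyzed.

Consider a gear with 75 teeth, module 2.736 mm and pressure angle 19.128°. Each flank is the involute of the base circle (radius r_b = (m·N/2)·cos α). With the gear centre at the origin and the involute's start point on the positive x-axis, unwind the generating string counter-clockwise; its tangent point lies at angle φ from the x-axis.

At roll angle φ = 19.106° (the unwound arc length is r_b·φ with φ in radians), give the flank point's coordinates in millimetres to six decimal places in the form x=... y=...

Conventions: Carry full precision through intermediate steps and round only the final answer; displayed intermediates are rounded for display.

recognized (one wheel, involute flank): single-mesh tooth geometry, m = 2.736, N = 75
pitch radius r_p = m·N/2 = 2.736·75/2 = 102.600000
base radius r_b = r_p·cos α = 102.600000·cos 19.128° = 96.935340
roll angle φ = 19.106° = 0.33346261 rad
x = r_b·(cos φ + φ·sin φ) = 102.175914
y = r_b·(sin φ − φ·cos φ) = 1.184855

x=102.175914 y=1.184855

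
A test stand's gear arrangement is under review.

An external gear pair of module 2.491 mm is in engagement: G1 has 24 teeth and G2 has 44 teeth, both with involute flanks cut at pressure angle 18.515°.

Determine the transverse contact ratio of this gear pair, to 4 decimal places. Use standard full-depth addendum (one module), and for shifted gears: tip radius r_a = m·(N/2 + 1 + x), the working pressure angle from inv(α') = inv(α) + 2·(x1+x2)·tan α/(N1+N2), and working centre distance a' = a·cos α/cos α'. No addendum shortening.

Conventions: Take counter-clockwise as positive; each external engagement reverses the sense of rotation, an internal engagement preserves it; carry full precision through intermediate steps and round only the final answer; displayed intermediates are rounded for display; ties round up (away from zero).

1.7372

class = single-mesh tooth geometry [involute pair 24T × 44T, m = 2.491]
base radii: r_b1 = 28.344807, r_b2 = 51.965479
tip radii: r_a1 = 32.383000, r_a2 = 57.293000
no profile shift: α' = α, a' = a
action lengths: √(r_a1²−r_b1²) = 15.659841, √(r_a2²−r_b2²) = 24.126269
base pitch p_b = π·m·cos α = 7.420653
CR = (15.659841 + 24.126269 − 84.694000·sin 18.51500°)/7.420653 = 1.737217
contact ratio ≈ 1.7372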